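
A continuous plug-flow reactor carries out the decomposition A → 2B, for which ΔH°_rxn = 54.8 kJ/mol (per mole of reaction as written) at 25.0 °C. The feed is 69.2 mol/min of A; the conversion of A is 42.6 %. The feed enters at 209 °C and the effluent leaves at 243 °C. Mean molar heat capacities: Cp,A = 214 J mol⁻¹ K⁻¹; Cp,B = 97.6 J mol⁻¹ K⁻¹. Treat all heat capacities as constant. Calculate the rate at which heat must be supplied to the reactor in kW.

Q_in = 33.3 kW

Extent of reaction ξ = 0.426 × 69.2 = 29.479 mol/min
Reaction term: ξ·ΔH°_rxn = 29.479 × 54.8 = 1615.5 kJ/min
Sensible, feed 209→25 °C: -2724.8 kJ/min
Outlet flows (mol/min): A 39.721, B 58.958
Sensible, products 25→243 °C: 3107.5 kJ/min
Q = ΔH = 1998.1 kJ/min = 33.302 kW
Heat supplied = 33.302 kW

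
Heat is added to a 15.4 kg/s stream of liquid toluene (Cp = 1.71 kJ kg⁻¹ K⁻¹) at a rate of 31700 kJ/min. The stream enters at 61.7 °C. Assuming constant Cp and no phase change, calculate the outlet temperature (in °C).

T_out = 81.8 °C

Q = 31700 kJ/min = 528.33 kJ/s
ΔT = Q/(ṁ·Cp) = 528.33/(15.4×1.71) = 20.063 K
T_out = 61.7 + 20.063 = 81.763 °C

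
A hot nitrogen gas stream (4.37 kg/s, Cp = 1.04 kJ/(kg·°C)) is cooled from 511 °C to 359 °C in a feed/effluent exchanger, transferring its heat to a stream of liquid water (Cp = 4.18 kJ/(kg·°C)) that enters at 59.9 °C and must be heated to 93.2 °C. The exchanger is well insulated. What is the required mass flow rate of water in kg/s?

Heat released by hot stream: Q = 4.37 × 1.04 × (511 − 359) = 690.81 kJ/s
Energy balance on cold side (adiabatic exchanger): Q = ṁ_c·Cp_c·(T_c,out − T_c,in)
ṁ_c = 690.81 / [4.18 × (93.2 − 59.9)] = 4.9629 kg/s

ṁ_c = 4.96 kg/s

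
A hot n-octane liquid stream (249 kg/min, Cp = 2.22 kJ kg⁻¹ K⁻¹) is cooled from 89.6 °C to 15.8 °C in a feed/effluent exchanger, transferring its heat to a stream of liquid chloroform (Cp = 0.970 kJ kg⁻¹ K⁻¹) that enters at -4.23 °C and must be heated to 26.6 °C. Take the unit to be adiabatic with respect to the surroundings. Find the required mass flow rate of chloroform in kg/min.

ṁ_c = 1360 kg/min

Heat released by hot stream: Q = 249 × 2.22 × (89.6 − 15.8) = 40795 kJ/min
Energy balance on cold side (adiabatic exchanger): Q = ṁ_c·Cp_c·(T_c,out − T_c,in)
ṁ_c = 40795 / [0.970 × (26.6 − -4.23)] = 1364.2 kg/min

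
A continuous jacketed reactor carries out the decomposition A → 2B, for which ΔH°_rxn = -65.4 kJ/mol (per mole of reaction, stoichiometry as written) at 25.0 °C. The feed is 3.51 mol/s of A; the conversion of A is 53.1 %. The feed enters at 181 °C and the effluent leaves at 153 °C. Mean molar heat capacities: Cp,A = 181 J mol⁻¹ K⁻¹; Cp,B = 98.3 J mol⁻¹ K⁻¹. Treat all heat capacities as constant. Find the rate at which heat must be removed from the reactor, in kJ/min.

Extent of reaction ξ = 0.531 × 3.51 = 1.8638 mol/s
Reaction term: ξ·ΔH°_rxn = 1.8638 × -65.4 = -121.89 kJ/s
Sensible, feed 181→25 °C: -99.108 kJ/s
Outlet flows (mol/s): A 1.6462, B 3.7276
Sensible, products 25→153 °C: 85.041 kJ/s
Q = ΔH = -135.96 kJ/s = -135.96 kW
Heat removed = 8157.6 kJ/min

Q_out = 8160 kJ/min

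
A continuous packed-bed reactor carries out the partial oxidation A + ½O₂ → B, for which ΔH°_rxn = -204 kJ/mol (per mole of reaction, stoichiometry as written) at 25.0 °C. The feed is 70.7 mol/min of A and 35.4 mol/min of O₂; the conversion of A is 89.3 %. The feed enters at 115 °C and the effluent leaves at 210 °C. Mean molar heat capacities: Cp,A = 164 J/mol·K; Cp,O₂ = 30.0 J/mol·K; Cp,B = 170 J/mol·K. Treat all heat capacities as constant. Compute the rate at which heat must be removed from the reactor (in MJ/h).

Extent of reaction ξ = 0.893 × 70.7 = 63.135 mol/min
Reaction term: ξ·ΔH°_rxn = 63.135 × -204 = -12880 kJ/min
Sensible, feed 115→25 °C: -1139.1 kJ/min
Outlet flows (mol/min): A 7.5649, O₂ 3.8324, B 63.135
Sensible, products 25→210 °C: 2236.4 kJ/min
Q = ΔH = -11782 kJ/min = -196.37 kW
Heat removed = 706.94 MJ/h

Q_out = 707 MJ/h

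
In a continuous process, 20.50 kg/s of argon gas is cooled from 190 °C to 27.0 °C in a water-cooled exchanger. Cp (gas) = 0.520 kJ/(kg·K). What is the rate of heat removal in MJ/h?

Q = ṁ·Cp·ΔT = 20.50 × 0.520 × (27.0 − 190) = -1737.6 kJ/s
Cooling duty = 6255.3 MJ/h

Q_c = 6260 MJ/h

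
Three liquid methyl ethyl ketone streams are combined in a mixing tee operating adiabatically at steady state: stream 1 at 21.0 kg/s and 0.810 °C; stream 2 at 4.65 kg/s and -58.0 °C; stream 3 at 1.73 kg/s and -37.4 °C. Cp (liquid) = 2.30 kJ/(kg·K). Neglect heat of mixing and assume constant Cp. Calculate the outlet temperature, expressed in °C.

T_out = -11.6 °C

Energy balance with Q = 0: Σ ṁᵢCp,ᵢ(T_out − Tᵢ) = 0
T_out = Σ ṁᵢCp,ᵢTᵢ / Σ ṁᵢCp,ᵢ
      = -730 / 62.974 = -11.592 °C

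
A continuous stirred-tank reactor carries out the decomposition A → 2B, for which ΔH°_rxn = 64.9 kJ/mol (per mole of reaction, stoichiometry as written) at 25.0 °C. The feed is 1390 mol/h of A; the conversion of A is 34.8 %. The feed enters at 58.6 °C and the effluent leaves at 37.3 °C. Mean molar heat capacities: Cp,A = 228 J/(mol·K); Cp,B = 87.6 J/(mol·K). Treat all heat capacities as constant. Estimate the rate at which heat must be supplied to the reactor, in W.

Q_in = 6760 W

Extent of reaction ξ = 0.348 × 1390 = 483.72 mol/h
Reaction term: ξ·ΔH°_rxn = 483.72 × 64.9 = 31393 kJ/h
Sensible, feed 58.6→25 °C: -10649 kJ/h
Outlet flows (mol/h): A 906.28, B 967.44
Sensible, products 25→37.3 °C: 3584 kJ/h
Q = ΔH = 24329 kJ/h = 6.758 kW
Heat supplied = 6758 W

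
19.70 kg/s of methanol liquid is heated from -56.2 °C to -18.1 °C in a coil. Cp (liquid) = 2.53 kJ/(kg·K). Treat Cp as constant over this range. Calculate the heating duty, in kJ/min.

Q = ṁ·Cp·ΔT = 19.70 × 2.53 × (-18.1 − -56.2) = 1898.9 kJ/s
Heating duty = 113940 kJ/min

Q = 114000 kJ/min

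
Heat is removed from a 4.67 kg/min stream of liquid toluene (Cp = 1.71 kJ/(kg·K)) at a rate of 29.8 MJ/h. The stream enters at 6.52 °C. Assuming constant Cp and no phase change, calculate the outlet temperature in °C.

T_out = -55.7 °C

Q = 29.8 MJ/h = 496.67 kJ/min
ΔT = Q/(ṁ·Cp) = 496.67/(4.67×1.71) = 62.195 K
T_out = 6.52 − 62.195 = -55.675 °C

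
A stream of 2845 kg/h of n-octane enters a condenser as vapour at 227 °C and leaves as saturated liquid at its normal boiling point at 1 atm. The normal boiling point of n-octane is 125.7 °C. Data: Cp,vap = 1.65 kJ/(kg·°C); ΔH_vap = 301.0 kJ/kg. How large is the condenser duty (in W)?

Q_c = 370000 W

vapour 227→125.7 °C: -167.14 kJ/kg
condensation at 125.7 °C: -301 kJ/kg
Δh = -167.14 + -301 = -468.14 kJ/kg
Q = ṁ·Δh = 2845 kg/h × -468.14 kJ/kg = -1.3319e+06 kJ/h
|Q| = 369.96 kW = 369960 W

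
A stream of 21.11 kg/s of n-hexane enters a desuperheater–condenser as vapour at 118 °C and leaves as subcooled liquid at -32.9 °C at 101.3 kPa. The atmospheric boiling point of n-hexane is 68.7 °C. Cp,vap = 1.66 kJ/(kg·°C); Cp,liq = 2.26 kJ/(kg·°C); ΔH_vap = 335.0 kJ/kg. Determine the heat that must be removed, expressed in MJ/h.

Q_c = 49100 MJ/h

vapour 118→68.7 °C: -81.838 kJ/kg
condensation at 68.7 °C: -335 kJ/kg
liquid 68.7→-32.9 °C: -229.62 kJ/kg
Δh = -81.838 + -335 + -229.62 = -646.45 kJ/kg
Q = ṁ·Δh = 21.11 kg/s × -646.45 kJ/kg = -13647 kJ/s
|Q| = 13647 kW = 49128 MJ/h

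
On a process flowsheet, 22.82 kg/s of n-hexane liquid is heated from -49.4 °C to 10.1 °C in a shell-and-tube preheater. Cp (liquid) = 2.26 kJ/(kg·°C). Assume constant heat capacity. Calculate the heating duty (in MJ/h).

Q = 11000 MJ/h

Q = ṁ·Cp·ΔT = 22.82 × 2.26 × (10.1 − -49.4) = 3068.6 kJ/s
Heating duty = 11047 MJ/h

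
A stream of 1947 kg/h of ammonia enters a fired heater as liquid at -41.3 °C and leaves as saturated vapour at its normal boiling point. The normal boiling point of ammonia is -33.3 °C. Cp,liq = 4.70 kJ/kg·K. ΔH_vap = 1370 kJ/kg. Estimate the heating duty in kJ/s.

Q = 761 kJ/s

liquid -41.3→-33.3 °C: 37.6 kJ/kg
vaporisation at -33.3 °C: 1370 kJ/kg
Δh = 37.6 + 1370 = 1407.6 kJ/kg
Q = ṁ·Δh = 1947 kg/h × 1407.6 kJ/kg = 2.7406e+06 kJ/h
|Q| = 761.28 kW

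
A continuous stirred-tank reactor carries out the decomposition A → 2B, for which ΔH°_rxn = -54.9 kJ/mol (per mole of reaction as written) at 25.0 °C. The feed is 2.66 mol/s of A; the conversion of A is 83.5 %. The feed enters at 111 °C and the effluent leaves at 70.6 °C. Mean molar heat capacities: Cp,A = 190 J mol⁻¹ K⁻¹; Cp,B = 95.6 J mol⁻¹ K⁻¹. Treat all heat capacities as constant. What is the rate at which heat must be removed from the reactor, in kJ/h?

Q_out = 512000 kJ/h

Extent of reaction ξ = 0.835 × 2.66 = 2.2211 mol/s
Reaction term: ξ·ΔH°_rxn = 2.2211 × -54.9 = -121.94 kJ/s
Sensible, feed 111→25 °C: -43.464 kJ/s
Outlet flows (mol/s): A 0.4389, B 4.4422
Sensible, products 25→70.6 °C: 23.168 kJ/s
Q = ΔH = -142.24 kJ/s = -142.24 kW
Heat removed = 512050 kJ/h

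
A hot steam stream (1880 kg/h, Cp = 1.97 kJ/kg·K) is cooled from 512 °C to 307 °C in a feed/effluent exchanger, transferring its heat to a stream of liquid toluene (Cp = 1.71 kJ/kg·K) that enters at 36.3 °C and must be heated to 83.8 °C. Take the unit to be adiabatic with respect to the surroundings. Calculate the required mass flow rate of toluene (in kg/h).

Heat released by hot stream: Q = 1880 × 1.97 × (512 − 307) = 759240 kJ/h
Energy balance on cold side (adiabatic exchanger): Q = ṁ_c·Cp_c·(T_c,out − T_c,in)
ṁ_c = 759240 / [1.71 × (83.8 − 36.3)] = 9347.3 kg/h

ṁ_c = 9350 kg/h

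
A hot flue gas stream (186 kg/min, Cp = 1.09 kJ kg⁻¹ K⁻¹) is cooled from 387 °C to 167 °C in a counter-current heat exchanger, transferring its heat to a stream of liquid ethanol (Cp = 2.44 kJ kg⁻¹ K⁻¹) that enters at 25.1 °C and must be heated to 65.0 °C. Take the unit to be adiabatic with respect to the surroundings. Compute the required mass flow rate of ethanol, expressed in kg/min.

Heat released by hot stream: Q = 186 × 1.09 × (387 − 167) = 44603 kJ/min
Energy balance on cold side (adiabatic exchanger): Q = ṁ_c·Cp_c·(T_c,out − T_c,in)
ṁ_c = 44603 / [2.44 × (65.0 − 25.1)] = 458.14 kg/min

ṁ_c = 458 kg/min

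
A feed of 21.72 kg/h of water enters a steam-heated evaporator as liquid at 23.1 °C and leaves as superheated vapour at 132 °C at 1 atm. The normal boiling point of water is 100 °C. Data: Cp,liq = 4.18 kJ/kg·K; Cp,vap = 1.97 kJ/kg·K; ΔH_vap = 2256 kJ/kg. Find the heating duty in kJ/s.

Q = 15.9 kJ/s

liquid 23.1→100 °C: 321.44 kJ/kg
vaporisation at 100 °C: 2256 kJ/kg
vapour 100→132 °C: 63.04 kJ/kg
Δh = 321.44 + 2256 + 63.04 = 2640.5 kJ/kg
Q = ṁ·Δh = 21.72 kg/h × 2640.5 kJ/kg = 57351 kJ/h
|Q| = 15.931 kW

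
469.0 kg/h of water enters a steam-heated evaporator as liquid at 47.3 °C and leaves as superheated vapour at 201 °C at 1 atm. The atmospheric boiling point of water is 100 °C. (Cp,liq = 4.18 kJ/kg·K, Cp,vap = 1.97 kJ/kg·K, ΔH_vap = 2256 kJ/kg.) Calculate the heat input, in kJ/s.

liquid 47.3→100 °C: 220.29 kJ/kg
vaporisation at 100 °C: 2256 kJ/kg
vapour 100→201 °C: 198.97 kJ/kg
Δh = 220.29 + 2256 + 198.97 = 2675.3 kJ/kg
Q = ṁ·Δh = 469.0 kg/h × 2675.3 kJ/kg = 1.2547e+06 kJ/h
|Q| = 348.53 kW

Q = 349 kJ/s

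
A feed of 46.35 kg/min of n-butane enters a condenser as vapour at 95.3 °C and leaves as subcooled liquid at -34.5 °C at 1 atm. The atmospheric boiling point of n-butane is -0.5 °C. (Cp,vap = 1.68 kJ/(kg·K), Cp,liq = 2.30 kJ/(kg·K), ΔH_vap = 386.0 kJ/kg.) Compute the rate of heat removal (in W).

Q_c = 483000 W

vapour 95.3→-0.5 °C: -160.94 kJ/kg
condensation at -0.5 °C: -386 kJ/kg
liquid -0.5→-34.5 °C: -78.2 kJ/kg
Δh = -160.94 + -386 + -78.2 = -625.14 kJ/kg
Q = ṁ·Δh = 46.35 kg/min × -625.14 kJ/kg = -28975 kJ/min
|Q| = 482.92 kW = 482920 W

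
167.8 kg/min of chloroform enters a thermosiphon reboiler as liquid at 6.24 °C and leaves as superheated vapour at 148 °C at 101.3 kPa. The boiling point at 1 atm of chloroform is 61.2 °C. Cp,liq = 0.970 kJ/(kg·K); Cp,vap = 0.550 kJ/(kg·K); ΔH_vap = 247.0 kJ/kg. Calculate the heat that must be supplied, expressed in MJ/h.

Q = 3500 MJ/h

liquid 6.24→61.2 °C: 53.311 kJ/kg
vaporisation at 61.2 °C: 247 kJ/kg
vapour 61.2→148 °C: 47.74 kJ/kg
Δh = 53.311 + 247 + 47.74 = 348.05 kJ/kg
Q = ṁ·Δh = 167.8 kg/min × 348.05 kJ/kg = 58403 kJ/min
|Q| = 973.38 kW = 3504.2 MJ/h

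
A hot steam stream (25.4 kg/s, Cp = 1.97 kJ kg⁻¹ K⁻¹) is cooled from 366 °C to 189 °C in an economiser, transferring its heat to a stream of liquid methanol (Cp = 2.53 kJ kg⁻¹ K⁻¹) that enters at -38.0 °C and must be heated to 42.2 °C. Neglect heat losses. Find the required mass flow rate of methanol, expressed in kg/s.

Heat released by hot stream: Q = 25.4 × 1.97 × (366 − 189) = 8856.7 kJ/s
Energy balance on cold side (adiabatic exchanger): Q = ṁ_c·Cp_c·(T_c,out − T_c,in)
ṁ_c = 8856.7 / [2.53 × (42.2 − -38.0)] = 43.649 kg/s

ṁ_c = 43.6 kg/s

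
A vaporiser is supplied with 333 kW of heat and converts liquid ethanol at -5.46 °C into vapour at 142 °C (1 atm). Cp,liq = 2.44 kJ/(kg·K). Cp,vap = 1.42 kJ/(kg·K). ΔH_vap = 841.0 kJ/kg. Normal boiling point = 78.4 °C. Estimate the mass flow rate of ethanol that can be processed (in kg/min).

Δh = 2.44×(78.4−-5.46) + 841.0 + 1.42×(142−78.4) = 1135.9 kJ/kg
Q = 333 kW = 333 kJ/s = 19980 kJ/min
ṁ = Q/Δh = 19980 / 1135.9 = 17.589 kg/min

ṁ = 17.6 kg/min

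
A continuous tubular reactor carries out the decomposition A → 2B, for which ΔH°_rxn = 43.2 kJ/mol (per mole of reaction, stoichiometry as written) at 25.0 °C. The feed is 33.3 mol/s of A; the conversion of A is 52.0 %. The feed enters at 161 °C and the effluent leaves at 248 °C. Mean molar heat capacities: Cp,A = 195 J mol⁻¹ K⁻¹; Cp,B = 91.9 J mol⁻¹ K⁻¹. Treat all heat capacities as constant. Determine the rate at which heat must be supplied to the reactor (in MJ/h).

Extent of reaction ξ = 0.520 × 33.3 = 17.316 mol/s
Reaction term: ξ·ΔH°_rxn = 17.316 × 43.2 = 748.05 kJ/s
Sensible, feed 161→25 °C: -883.12 kJ/s
Outlet flows (mol/s): A 15.984, B 34.632
Sensible, products 25→248 °C: 1404.8 kJ/s
Q = ΔH = 1269.7 kJ/s = 1269.7 kW
Heat supplied = 4571.1 MJ/h

Q_in = 4570 MJ/h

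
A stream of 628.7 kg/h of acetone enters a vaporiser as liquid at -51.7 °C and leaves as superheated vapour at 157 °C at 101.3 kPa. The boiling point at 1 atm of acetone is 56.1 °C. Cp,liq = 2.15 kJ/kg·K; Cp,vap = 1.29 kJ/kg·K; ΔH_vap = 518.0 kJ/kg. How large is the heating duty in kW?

liquid -51.7→56.1 °C: 231.77 kJ/kg
vaporisation at 56.1 °C: 518 kJ/kg
vapour 56.1→157 °C: 130.16 kJ/kg
Δh = 231.77 + 518 + 130.16 = 879.93 kJ/kg
Q = ṁ·Δh = 628.7 kg/h × 879.93 kJ/kg = 553210 kJ/h
|Q| = 153.67 kW

Q = 154 kW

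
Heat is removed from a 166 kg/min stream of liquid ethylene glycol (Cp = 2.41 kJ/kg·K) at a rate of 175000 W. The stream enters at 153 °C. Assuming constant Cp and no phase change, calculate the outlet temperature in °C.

T_out = 127 °C

Q = 175000 W = 10500 kJ/min
ΔT = Q/(ṁ·Cp) = 10500/(166×2.41) = 26.246 K
T_out = 153 − 26.246 = 126.75 °C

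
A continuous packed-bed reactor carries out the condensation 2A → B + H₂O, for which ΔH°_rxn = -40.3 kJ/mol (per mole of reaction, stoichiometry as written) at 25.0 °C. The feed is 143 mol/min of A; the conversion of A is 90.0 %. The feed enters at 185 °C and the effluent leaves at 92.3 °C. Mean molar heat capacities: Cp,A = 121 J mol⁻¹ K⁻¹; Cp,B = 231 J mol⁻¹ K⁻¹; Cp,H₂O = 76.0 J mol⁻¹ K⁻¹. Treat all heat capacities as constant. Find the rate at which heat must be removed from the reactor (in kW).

Extent of reaction ξ = 0.900 × 143 / 2 = 64.35 mol/min
Reaction term: ξ·ΔH°_rxn = 64.35 × -40.3 = -2593.3 kJ/min
Sensible, feed 185→25 °C: -2768.5 kJ/min
Outlet flows (mol/min): A 14.3, B 64.35, H₂O 64.35
Sensible, products 25→92.3 °C: 1446 kJ/min
Q = ΔH = -3915.8 kJ/min = -65.263 kW
Heat removed = 65.263 kW

Q_out = 65.3 kW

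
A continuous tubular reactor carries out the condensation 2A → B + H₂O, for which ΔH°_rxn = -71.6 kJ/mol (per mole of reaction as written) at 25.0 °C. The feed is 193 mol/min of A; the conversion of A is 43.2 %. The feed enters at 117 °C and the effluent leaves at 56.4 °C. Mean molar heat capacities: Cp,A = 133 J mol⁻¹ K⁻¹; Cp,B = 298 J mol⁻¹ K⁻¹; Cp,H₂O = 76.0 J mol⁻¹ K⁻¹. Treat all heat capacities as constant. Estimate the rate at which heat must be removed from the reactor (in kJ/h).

Q_out = 264000 kJ/h

Extent of reaction ξ = 0.432 × 193 / 2 = 41.688 mol/min
Reaction term: ξ·ΔH°_rxn = 41.688 × -71.6 = -2984.9 kJ/min
Sensible, feed 117→25 °C: -2361.5 kJ/min
Outlet flows (mol/min): A 109.62, B 41.688, H₂O 41.688
Sensible, products 25→56.4 °C: 947.38 kJ/min
Q = ΔH = -4399 kJ/min = -73.317 kW
Heat removed = 263940 kJ/h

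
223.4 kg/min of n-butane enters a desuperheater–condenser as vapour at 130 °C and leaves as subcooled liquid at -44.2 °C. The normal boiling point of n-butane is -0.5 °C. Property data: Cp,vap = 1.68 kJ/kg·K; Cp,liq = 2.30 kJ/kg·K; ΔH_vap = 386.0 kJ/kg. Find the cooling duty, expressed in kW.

Q_c = 2630 kW

vapour 130→-0.5 °C: -219.24 kJ/kg
condensation at -0.5 °C: -386 kJ/kg
liquid -0.5→-44.2 °C: -100.51 kJ/kg
Δh = -219.24 + -386 + -100.51 = -705.75 kJ/kg
Q = ṁ·Δh = 223.4 kg/min × -705.75 kJ/kg = -157660 kJ/min
|Q| = 2627.7 kW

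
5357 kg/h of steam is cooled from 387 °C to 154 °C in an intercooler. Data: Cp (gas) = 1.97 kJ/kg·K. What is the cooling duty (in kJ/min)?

Q_c = 41000 kJ/min

Q = ṁ·Cp·ΔT = 5357 × 1.97 × (154 − 387) = -2.4589e+06 kJ/h
Converting: 2.4589e+06 / 3600 s = 683.03 kW
Cooling duty = 40982 kJ/min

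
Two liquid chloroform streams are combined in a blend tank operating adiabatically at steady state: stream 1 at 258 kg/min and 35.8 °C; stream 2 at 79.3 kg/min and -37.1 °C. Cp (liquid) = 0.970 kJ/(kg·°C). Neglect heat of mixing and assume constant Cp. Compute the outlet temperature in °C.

T_out = 18.7 °C

Energy balance with Q = 0: Σ ṁᵢCp,ᵢ(T_out − Tᵢ) = 0
T_out = Σ ṁᵢCp,ᵢTᵢ / Σ ṁᵢCp,ᵢ
      = 6105.5 / 327.18 = 18.661 °C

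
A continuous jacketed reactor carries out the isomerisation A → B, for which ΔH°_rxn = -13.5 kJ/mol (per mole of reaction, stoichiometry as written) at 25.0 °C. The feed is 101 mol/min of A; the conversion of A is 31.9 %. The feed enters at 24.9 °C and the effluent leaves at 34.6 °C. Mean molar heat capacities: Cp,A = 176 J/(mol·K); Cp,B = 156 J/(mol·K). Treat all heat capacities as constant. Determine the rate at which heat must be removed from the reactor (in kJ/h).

Q_out = 16100 kJ/h

Extent of reaction ξ = 0.319 × 101 = 32.219 mol/min
Reaction term: ξ·ΔH°_rxn = 32.219 × -13.5 = -434.96 kJ/min
Sensible, feed 24.9→25 °C: 1.7776 kJ/min
Outlet flows (mol/min): A 68.781, B 32.219
Sensible, products 25→34.6 °C: 164.46 kJ/min
Q = ΔH = -268.72 kJ/min = -4.4786 kW
Heat removed = 16123 kJ/h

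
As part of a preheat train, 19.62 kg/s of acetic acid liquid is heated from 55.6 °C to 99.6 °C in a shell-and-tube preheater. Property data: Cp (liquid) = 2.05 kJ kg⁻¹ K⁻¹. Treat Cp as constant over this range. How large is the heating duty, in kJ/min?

Q = ṁ·Cp·ΔT = 19.62 × 2.05 × (99.6 − 55.6) = 1769.7 kJ/s
Heating duty = 106180 kJ/min

Q = 106000 kJ/min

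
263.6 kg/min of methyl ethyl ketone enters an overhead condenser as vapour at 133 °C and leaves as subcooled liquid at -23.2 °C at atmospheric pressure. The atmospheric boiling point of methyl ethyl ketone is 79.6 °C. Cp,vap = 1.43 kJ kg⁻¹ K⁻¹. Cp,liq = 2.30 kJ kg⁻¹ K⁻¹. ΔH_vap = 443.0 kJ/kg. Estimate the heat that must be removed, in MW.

Q_c = 3.32 MW

vapour 133→79.6 °C: -76.362 kJ/kg
condensation at 79.6 °C: -443 kJ/kg
liquid 79.6→-23.2 °C: -236.44 kJ/kg
Δh = -76.362 + -443 + -236.44 = -755.8 kJ/kg
Q = ṁ·Δh = 263.6 kg/min × -755.8 kJ/kg = -199230 kJ/min
|Q| = 3320.5 kW = 3.3205 MW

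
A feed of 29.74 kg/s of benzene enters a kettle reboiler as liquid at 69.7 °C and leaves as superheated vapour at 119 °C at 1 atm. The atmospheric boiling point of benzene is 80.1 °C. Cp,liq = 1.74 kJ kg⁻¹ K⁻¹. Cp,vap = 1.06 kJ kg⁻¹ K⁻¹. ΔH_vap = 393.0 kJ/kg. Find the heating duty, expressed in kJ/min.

Q = 807000 kJ/min

liquid 69.7→80.1 °C: 18.096 kJ/kg
vaporisation at 80.1 °C: 393 kJ/kg
vapour 80.1→119 °C: 41.234 kJ/kg
Δh = 18.096 + 393 + 41.234 = 452.33 kJ/kg
Q = ṁ·Δh = 29.74 kg/s × 452.33 kJ/kg = 13452 kJ/s
|Q| = 13452 kW = 807140 kJ/min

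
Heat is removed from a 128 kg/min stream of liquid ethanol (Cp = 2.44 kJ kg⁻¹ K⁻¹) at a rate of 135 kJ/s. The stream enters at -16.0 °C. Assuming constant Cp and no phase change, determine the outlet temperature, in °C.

T_out = -41.9 °C

Q = 135 kJ/s = 8100 kJ/min
ΔT = Q/(ṁ·Cp) = 8100/(128×2.44) = 25.935 K
T_out = -16.0 − 25.935 = -41.935 °C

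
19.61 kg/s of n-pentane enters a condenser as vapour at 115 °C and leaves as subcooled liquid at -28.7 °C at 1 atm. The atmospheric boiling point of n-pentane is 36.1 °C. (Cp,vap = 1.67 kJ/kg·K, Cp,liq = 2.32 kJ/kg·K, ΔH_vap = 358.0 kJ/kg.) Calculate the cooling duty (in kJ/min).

Q_c = 753000 kJ/min

vapour 115→36.1 °C: -131.76 kJ/kg
condensation at 36.1 °C: -358 kJ/kg
liquid 36.1→-28.7 °C: -150.34 kJ/kg
Δh = -131.76 + -358 + -150.34 = -640.1 kJ/kg
Q = ṁ·Δh = 19.61 kg/s × -640.1 kJ/kg = -12552 kJ/s
|Q| = 12552 kW = 753140 kJ/min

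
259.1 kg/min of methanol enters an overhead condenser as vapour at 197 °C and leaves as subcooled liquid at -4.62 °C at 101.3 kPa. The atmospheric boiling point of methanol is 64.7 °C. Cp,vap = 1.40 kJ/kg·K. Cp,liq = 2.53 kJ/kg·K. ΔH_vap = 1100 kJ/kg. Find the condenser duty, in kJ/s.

Q_c = 6310 kJ/s

vapour 197→64.7 °C: -185.22 kJ/kg
condensation at 64.7 °C: -1100 kJ/kg
liquid 64.7→-4.62 °C: -175.38 kJ/kg
Δh = -185.22 + -1100 + -175.38 = -1460.6 kJ/kg
Q = ṁ·Δh = 259.1 kg/min × -1460.6 kJ/kg = -378440 kJ/min
|Q| = 6307.4 kW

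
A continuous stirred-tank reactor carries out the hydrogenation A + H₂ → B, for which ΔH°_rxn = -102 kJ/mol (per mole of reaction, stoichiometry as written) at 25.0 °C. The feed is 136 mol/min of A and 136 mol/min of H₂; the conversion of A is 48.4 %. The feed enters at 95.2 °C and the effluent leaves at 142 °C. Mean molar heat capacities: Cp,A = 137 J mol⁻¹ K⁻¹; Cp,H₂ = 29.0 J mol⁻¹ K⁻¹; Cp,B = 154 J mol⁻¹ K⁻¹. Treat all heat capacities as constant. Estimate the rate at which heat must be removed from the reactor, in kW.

Q_out = 95.8 kW

Extent of reaction ξ = 0.484 × 136 = 65.824 mol/min
Reaction term: ξ·ΔH°_rxn = 65.824 × -102 = -6714 kJ/min
Sensible, feed 95.2→25 °C: -1584.8 kJ/min
Outlet flows (mol/min): A 70.176, H₂ 70.176, B 65.824
Sensible, products 25→142 °C: 2549 kJ/min
Q = ΔH = -5749.9 kJ/min = -95.832 kW
Heat removed = 95.832 kW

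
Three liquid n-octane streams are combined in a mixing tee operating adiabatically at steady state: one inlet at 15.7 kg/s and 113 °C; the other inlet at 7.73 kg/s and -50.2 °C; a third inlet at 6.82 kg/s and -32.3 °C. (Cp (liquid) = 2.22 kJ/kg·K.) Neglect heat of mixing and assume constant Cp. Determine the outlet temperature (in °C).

T_out = 38.5 °C

Energy balance with Q = 0: Σ ṁᵢCp,ᵢ(T_out − Tᵢ) = 0
T_out = Σ ṁᵢCp,ᵢTᵢ / Σ ṁᵢCp,ᵢ
      = 2588 / 67.155 = 38.538 °C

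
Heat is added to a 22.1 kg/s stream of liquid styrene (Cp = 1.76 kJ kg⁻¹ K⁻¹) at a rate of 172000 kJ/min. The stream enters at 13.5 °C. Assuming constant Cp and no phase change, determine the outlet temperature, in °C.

Q = 172000 kJ/min = 2866.7 kJ/s
ΔT = Q/(ṁ·Cp) = 2866.7/(22.1×1.76) = 73.701 K
T_out = 13.5 + 73.701 = 87.201 °C

T_out = 87.2 °C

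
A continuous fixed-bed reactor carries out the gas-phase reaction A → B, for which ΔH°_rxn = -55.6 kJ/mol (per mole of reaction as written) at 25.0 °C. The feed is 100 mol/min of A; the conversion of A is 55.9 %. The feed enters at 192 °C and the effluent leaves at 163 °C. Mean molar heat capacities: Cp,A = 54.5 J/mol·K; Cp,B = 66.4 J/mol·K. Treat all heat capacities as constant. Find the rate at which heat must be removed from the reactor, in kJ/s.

Extent of reaction ξ = 0.559 × 100 = 55.9 mol/min
Reaction term: ξ·ΔH°_rxn = 55.9 × -55.6 = -3108 kJ/min
Sensible, feed 192→25 °C: -910.15 kJ/min
Outlet flows (mol/min): A 44.1, B 55.9
Sensible, products 25→163 °C: 843.9 kJ/min
Q = ΔH = -3174.3 kJ/min = -52.905 kW
Heat removed = 52.905 kJ/s

Q_out = 52.9 kJ/s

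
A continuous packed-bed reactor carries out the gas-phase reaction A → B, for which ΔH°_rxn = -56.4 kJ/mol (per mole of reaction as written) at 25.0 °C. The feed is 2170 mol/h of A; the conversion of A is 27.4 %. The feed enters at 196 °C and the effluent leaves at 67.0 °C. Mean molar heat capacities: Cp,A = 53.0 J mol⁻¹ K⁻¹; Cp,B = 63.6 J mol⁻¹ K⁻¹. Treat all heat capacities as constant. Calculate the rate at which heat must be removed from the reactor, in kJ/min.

Q_out = 802 kJ/min

Extent of reaction ξ = 0.274 × 2170 = 594.58 mol/h
Reaction term: ξ·ΔH°_rxn = 594.58 × -56.4 = -33534 kJ/h
Sensible, feed 196→25 °C: -19667 kJ/h
Outlet flows (mol/h): A 1575.4, B 594.58
Sensible, products 25→67.0 °C: 5095.1 kJ/h
Q = ΔH = -48106 kJ/h = -13.363 kW
Heat removed = 801.76 kJ/min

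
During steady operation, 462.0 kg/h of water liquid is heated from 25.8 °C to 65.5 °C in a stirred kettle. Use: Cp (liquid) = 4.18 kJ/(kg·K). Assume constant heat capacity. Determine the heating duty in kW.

Q = ṁ·Cp·ΔT = 462.0 × 4.18 × (65.5 − 25.8) = 76667 kJ/h
Converting: 76667 / 3600 s = 21.296 kW

Q = 21.3 kW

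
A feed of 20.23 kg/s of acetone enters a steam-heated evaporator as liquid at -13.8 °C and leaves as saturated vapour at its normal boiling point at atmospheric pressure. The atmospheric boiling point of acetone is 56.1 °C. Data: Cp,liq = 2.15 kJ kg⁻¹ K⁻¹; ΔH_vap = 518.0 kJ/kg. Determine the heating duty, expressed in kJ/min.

Q = 811000 kJ/min

liquid -13.8→56.1 °C: 150.28 kJ/kg
vaporisation at 56.1 °C: 518 kJ/kg
Δh = 150.28 + 518 = 668.28 kJ/kg
Q = ṁ·Δh = 20.23 kg/s × 668.28 kJ/kg = 13519 kJ/s
|Q| = 13519 kW = 811160 kJ/min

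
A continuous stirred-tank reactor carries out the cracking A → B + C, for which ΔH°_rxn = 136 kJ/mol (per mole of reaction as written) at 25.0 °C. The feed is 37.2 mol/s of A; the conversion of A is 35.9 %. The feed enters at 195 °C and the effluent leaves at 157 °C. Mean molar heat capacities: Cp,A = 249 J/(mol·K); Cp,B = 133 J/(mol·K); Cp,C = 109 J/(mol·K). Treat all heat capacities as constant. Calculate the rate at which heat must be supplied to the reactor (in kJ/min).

Q_in = 87100 kJ/min

Extent of reaction ξ = 0.359 × 37.2 = 13.355 mol/s
Reaction term: ξ·ΔH°_rxn = 13.355 × 136 = 1816.3 kJ/s
Sensible, feed 195→25 °C: -1574.7 kJ/s
Outlet flows (mol/s): A 23.845, B 13.355, C 13.355
Sensible, products 25→157 °C: 1210.3 kJ/s
Q = ΔH = 1451.9 kJ/s = 1451.9 kW
Heat supplied = 87116 kJ/min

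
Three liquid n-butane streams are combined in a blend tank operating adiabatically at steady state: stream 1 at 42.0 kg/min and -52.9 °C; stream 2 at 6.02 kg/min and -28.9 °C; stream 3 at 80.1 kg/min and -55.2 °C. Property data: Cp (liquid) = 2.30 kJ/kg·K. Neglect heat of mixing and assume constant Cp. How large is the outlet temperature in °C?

Energy balance with Q = 0: Σ ṁᵢCp,ᵢ(T_out − Tᵢ) = 0
T_out = Σ ṁᵢCp,ᵢTᵢ / Σ ṁᵢCp,ᵢ
      = -15680 / 294.68 = -53.21 °C

T_out = -53.2 °C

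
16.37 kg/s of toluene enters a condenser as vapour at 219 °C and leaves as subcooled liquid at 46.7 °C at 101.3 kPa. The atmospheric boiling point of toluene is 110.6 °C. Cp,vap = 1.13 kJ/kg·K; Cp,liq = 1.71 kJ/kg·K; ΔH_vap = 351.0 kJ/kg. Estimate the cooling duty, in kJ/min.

vapour 219→110.6 °C: -122.49 kJ/kg
condensation at 110.6 °C: -351 kJ/kg
liquid 110.6→46.7 °C: -109.27 kJ/kg
Δh = -122.49 + -351 + -109.27 = -582.76 kJ/kg
Q = ṁ·Δh = 16.37 kg/s × -582.76 kJ/kg = -9539.8 kJ/s
|Q| = 9539.8 kW = 572390 kJ/min

Q_c = 572000 kJ/min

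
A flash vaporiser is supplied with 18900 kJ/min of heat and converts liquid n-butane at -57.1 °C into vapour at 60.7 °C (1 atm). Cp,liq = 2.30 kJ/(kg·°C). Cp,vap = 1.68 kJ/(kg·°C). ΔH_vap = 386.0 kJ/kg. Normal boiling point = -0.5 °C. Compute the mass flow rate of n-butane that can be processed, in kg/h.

ṁ = 1830 kg/h

Δh = 2.30×(-0.5−-57.1) + 386.0 + 1.68×(60.7−-0.5) = 619 kJ/kg
Q = 18900 kJ/min = 315 kJ/s = 1.134e+06 kJ/h
ṁ = Q/Δh = 1.134e+06 / 619 = 1832 kg/h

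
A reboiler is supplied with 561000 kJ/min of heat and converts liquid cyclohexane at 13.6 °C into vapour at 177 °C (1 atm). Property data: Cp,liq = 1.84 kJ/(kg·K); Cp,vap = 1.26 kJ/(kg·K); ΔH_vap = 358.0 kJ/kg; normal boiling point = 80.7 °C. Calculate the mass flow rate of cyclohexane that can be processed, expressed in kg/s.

ṁ = 15.5 kg/s

Δh = 1.84×(80.7−13.6) + 358.0 + 1.26×(177−80.7) = 602.8 kJ/kg
Q = 561000 kJ/min = 9350 kJ/s = 9350 kJ/s
ṁ = Q/Δh = 9350 / 602.8 = 15.511 kg/s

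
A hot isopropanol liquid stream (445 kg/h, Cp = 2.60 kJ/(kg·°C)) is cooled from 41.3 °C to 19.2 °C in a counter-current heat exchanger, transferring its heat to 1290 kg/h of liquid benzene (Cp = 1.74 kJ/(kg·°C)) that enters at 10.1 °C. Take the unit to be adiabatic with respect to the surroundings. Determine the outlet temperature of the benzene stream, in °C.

Heat released by hot stream: Q = 445 × 2.60 × (41.3 − 19.2) = 25570 kJ/h
Energy balance on cold side (adiabatic exchanger): Q = ṁ_c·Cp_c·(T_c,out − T_c,in)
T_c,out = 10.1 + 25570/(1290 × 1.74) = 21.492 °C

T_c,out = 21.5 °C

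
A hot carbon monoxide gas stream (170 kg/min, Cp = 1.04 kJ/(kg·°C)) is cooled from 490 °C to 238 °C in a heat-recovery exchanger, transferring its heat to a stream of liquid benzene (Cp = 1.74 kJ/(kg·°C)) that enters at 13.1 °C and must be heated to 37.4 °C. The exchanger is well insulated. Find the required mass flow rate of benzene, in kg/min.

ṁ_c = 1050 kg/min

Heat released by hot stream: Q = 170 × 1.04 × (490 − 238) = 44554 kJ/min
Energy balance on cold side (adiabatic exchanger): Q = ṁ_c·Cp_c·(T_c,out − T_c,in)
ṁ_c = 44554 / [1.74 × (37.4 − 13.1)] = 1053.7 kg/min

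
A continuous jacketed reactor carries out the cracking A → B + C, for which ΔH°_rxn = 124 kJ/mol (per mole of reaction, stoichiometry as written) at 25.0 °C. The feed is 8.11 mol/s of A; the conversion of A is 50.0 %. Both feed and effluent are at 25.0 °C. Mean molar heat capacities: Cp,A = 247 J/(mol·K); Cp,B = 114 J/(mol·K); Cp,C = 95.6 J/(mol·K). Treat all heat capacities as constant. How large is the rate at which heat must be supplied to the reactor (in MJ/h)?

Q_in = 1810 MJ/h

Extent of reaction ξ = 0.500 × 8.11 = 4.055 mol/s
Reaction term: ξ·ΔH°_rxn = 4.055 × 124 = 502.82 kJ/s
Q = ΔH = 502.82 kJ/s = 502.82 kW
Heat supplied = 1810.2 MJ/h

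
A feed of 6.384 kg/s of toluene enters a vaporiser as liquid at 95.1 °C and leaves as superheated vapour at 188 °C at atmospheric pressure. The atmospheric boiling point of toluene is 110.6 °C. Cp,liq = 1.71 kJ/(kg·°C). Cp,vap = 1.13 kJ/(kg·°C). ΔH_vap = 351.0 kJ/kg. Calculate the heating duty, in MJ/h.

liquid 95.1→110.6 °C: 26.505 kJ/kg
vaporisation at 110.6 °C: 351 kJ/kg
vapour 110.6→188 °C: 87.462 kJ/kg
Δh = 26.505 + 351 + 87.462 = 464.97 kJ/kg
Q = ṁ·Δh = 6.384 kg/s × 464.97 kJ/kg = 2968.3 kJ/s
|Q| = 2968.3 kW = 10686 MJ/h

Q = 10700 MJ/h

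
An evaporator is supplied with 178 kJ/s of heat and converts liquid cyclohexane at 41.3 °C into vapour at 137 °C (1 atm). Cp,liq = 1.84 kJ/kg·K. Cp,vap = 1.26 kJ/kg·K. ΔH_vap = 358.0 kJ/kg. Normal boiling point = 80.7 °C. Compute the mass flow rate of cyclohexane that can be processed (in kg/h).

ṁ = 1280 kg/h

Δh = 1.84×(80.7−41.3) + 358.0 + 1.26×(137−80.7) = 501.43 kJ/kg
Q = 178 kJ/s = 178 kJ/s = 640800 kJ/h
ṁ = Q/Δh = 640800 / 501.43 = 1277.9 kg/h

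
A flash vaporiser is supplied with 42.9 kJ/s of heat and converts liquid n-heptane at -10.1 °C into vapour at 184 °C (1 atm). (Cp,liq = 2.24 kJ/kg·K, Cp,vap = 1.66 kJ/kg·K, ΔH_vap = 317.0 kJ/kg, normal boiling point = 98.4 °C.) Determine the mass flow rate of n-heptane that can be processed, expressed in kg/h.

Δh = 2.24×(98.4−-10.1) + 317.0 + 1.66×(184−98.4) = 702.14 kJ/kg
Q = 42.9 kJ/s = 42.9 kJ/s = 154440 kJ/h
ṁ = Q/Δh = 154440 / 702.14 = 219.96 kg/h

ṁ = 220 kg/h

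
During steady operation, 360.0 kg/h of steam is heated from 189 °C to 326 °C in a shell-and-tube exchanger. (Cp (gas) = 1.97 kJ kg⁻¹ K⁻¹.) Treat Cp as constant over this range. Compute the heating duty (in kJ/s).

Q = ṁ·Cp·ΔT = 360.0 × 1.97 × (326 − 189) = 97160 kJ/h
Converting: 97160 / 3600 s = 26.989 kW

Q = 27.0 kJ/s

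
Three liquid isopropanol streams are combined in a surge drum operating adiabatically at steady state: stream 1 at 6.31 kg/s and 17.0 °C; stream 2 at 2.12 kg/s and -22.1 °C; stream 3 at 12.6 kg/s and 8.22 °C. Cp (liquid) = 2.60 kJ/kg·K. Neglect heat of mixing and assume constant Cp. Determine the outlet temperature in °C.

Adiabatic, steady state ⇒ Σ ṁᵢCp,ᵢ(T_out − Tᵢ) = 0
T_out = Σ ṁᵢCp,ᵢTᵢ / Σ ṁᵢCp,ᵢ
      = 426.37 / 54.678 = 7.7979 °C

T_out = 7.80 °C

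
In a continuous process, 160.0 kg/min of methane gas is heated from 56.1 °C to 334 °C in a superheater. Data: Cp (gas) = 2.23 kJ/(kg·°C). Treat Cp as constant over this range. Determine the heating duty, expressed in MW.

Q = ṁ·Cp·ΔT = 160.0 × 2.23 × (334 − 56.1) = 99155 kJ/min
Converting: 99155 / 60 s = 1652.6 kW
Heating duty = 1.6526 MW

Q = 1.65 MW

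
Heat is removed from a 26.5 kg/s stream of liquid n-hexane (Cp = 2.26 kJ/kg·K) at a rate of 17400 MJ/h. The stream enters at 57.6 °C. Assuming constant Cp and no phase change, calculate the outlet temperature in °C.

T_out = -23.1 °C

Q = 17400 MJ/h = 4833.3 kJ/s
ΔT = Q/(ṁ·Cp) = 4833.3/(26.5×2.26) = 80.704 K
T_out = 57.6 − 80.704 = -23.104 °C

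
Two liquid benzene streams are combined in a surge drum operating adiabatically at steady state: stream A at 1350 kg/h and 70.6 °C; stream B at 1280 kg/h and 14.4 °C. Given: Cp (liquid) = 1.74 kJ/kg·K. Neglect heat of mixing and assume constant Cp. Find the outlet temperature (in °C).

Adiabatic, steady state ⇒ Σ ṁᵢCp,ᵢ(T_out − Tᵢ) = 0
T_out = Σ ṁᵢCp,ᵢTᵢ / Σ ṁᵢCp,ᵢ
      = 197910 / 4576.2 = 43.248 °C

T_out = 43.2 °C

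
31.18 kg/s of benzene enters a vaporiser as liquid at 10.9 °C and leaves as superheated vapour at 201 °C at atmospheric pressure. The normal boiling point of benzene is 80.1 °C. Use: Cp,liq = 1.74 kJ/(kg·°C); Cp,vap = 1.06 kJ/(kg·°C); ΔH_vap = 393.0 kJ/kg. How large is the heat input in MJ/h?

liquid 10.9→80.1 °C: 120.41 kJ/kg
vaporisation at 80.1 °C: 393 kJ/kg
vapour 80.1→201 °C: 128.15 kJ/kg
Δh = 120.41 + 393 + 128.15 = 641.56 kJ/kg
Q = ṁ·Δh = 31.18 kg/s × 641.56 kJ/kg = 20004 kJ/s
|Q| = 20004 kW = 72014 MJ/h

Q = 72000 MJ/h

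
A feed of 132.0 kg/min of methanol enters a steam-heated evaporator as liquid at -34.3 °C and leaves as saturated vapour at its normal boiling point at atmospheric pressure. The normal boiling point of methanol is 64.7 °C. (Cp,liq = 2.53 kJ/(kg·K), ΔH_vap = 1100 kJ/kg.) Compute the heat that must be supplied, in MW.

Q = 2.97 MW

liquid -34.3→64.7 °C: 250.47 kJ/kg
vaporisation at 64.7 °C: 1100 kJ/kg
Δh = 250.47 + 1100 = 1350.5 kJ/kg
Q = ṁ·Δh = 132.0 kg/min × 1350.5 kJ/kg = 178260 kJ/min
|Q| = 2971 kW = 2.971 MW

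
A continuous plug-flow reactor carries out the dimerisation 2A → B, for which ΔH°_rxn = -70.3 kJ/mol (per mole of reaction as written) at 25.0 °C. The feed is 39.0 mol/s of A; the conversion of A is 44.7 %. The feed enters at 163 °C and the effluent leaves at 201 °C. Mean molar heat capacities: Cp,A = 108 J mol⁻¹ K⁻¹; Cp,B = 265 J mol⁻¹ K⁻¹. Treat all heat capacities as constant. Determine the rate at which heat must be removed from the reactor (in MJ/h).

Q_out = 1360 MJ/h

Extent of reaction ξ = 0.447 × 39.0 / 2 = 8.7165 mol/s
Reaction term: ξ·ΔH°_rxn = 8.7165 × -70.3 = -612.77 kJ/s
Sensible, feed 163→25 °C: -581.26 kJ/s
Outlet flows (mol/s): A 21.567, B 8.7165
Sensible, products 25→201 °C: 816.48 kJ/s
Q = ΔH = -377.54 kJ/s = -377.54 kW
Heat removed = 1359.2 MJ/h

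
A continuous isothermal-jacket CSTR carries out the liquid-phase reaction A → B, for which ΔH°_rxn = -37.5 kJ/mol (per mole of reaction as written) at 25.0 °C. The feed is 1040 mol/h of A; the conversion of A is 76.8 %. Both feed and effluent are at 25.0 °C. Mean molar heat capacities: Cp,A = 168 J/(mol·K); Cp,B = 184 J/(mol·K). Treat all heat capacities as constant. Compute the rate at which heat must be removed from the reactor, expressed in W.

Extent of reaction ξ = 0.768 × 1040 = 798.72 mol/h
Reaction term: ξ·ΔH°_rxn = 798.72 × -37.5 = -29952 kJ/h
Q = ΔH = -29952 kJ/h = -8.32 kW
Heat removed = 8320 W

Q_out = 8320 W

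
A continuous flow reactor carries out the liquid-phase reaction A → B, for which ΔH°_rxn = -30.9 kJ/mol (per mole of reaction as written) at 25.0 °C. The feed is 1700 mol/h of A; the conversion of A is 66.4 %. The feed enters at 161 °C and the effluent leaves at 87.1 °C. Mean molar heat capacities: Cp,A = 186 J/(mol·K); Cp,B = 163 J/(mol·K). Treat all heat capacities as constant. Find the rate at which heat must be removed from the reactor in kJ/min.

Extent of reaction ξ = 0.664 × 1700 = 1128.8 mol/h
Reaction term: ξ·ΔH°_rxn = 1128.8 × -30.9 = -34880 kJ/h
Sensible, feed 161→25 °C: -43003 kJ/h
Outlet flows (mol/h): A 571.2, B 1128.8
Sensible, products 25→87.1 °C: 18024 kJ/h
Q = ΔH = -59859 kJ/h = -16.628 kW
Heat removed = 997.66 kJ/min

Q_out = 998 kJ/min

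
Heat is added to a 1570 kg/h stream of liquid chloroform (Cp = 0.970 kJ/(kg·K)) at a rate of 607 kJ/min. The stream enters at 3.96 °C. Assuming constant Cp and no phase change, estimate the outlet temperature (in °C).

Q = 607 kJ/min = 36420 kJ/h
ΔT = Q/(ṁ·Cp) = 36420/(1570×0.970) = 23.915 K
T_out = 3.96 + 23.915 = 27.875 °C

T_out = 27.9 °C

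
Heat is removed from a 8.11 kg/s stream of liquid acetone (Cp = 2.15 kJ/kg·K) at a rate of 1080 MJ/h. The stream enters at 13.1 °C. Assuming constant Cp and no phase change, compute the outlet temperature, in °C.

T_out = -4.11 °C

Q = 1080 MJ/h = 300 kJ/s
ΔT = Q/(ṁ·Cp) = 300/(8.11×2.15) = 17.205 K
T_out = 13.1 − 17.205 = -4.1053 °C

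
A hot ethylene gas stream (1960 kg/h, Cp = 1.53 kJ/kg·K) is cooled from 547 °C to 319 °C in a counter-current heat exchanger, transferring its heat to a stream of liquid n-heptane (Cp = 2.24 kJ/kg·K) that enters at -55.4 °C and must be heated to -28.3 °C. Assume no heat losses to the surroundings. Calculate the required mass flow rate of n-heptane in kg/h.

ṁ_c = 11300 kg/h

Heat released by hot stream: Q = 1960 × 1.53 × (547 − 319) = 683730 kJ/h
Energy balance on cold side (adiabatic exchanger): Q = ṁ_c·Cp_c·(T_c,out − T_c,in)
ṁ_c = 683730 / [2.24 × (-28.3 − -55.4)] = 11263 kg/h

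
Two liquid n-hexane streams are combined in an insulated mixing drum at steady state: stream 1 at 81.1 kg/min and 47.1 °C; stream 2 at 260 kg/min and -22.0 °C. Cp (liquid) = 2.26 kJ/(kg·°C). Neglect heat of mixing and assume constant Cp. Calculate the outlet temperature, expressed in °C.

T_out = -5.57 °C

Adiabatic, steady state ⇒ Σ ṁᵢCp,ᵢ(T_out − Tᵢ) = 0
T_out = Σ ṁᵢCp,ᵢTᵢ / Σ ṁᵢCp,ᵢ
      = -4294.4 / 770.89 = -5.5708 °C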